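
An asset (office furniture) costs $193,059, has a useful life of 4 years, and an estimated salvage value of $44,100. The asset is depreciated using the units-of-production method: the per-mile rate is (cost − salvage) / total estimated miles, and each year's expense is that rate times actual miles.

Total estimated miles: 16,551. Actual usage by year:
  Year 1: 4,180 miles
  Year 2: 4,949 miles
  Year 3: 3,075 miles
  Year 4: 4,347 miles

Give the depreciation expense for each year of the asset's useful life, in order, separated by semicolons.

$37,620; $44,541; $27,675; $39,123

Depreciable base = $193,059 − $44,100 = $148,959.
Rate = $148,959 / 16,551 miles = $9 per mile.
Year 1: 4,180 × $9 = $37,620. Book value $155,439.
Year 2: 4,949 × $9 = $44,541. Book value $110,898.
Year 3: 3,075 × $9 = $27,675. Book value $83,223.
Year 4: 4,347 × $9 = $39,123. Book value $44,100.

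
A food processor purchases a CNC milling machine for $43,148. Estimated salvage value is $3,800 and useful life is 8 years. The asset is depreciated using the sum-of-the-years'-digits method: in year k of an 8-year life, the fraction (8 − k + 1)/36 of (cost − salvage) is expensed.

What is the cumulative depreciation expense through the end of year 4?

$28,418

Depreciable base = $43,148 − $3,800 = $39,348.
Sum of the years' digits = 8+7+6+5+4+3+2+1 = 36.
Year 1: $39,348 × 8/36 = $8,744. Book value $34,404.
Year 2: $39,348 × 7/36 = $7,651. Book value $26,753.
Year 3: $39,348 × 6/36 = $6,558. Book value $20,195.
Year 4: $39,348 × 5/36 = $5,465. Book value $14,730.
Accumulated through year 4 = $43,148 − $14,730 = $28,418.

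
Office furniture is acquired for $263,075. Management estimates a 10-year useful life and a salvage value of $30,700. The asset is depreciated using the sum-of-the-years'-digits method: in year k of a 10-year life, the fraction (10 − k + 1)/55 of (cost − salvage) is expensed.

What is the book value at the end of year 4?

$119,425

Depreciable base = $263,075 − $30,700 = $232,375.
Sum of the years' digits = 10+9+8+7+6+5+4+3+2+1 = 55.
Year 1: $232,375 × 10/55 = $42,250. Book value $220,825.
Year 2: $232,375 × 9/55 = $38,025. Book value $182,800.
Year 3: $232,375 × 8/55 = $33,800. Book value $149,000.
Year 4: $232,375 × 7/55 = $29,575. Book value $119,425.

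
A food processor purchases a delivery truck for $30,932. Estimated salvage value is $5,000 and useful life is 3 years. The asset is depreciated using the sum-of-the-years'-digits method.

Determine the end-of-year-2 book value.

$9,322

Depreciable base = $30,932 − $5,000 = $25,932.
Sum of the years' digits = 3+2+1 = 6.
Year 1: $25,932 × 3/6 = $12,966. Book value $17,966.
Year 2: $25,932 × 2/6 = $8,644. Book value $9,322.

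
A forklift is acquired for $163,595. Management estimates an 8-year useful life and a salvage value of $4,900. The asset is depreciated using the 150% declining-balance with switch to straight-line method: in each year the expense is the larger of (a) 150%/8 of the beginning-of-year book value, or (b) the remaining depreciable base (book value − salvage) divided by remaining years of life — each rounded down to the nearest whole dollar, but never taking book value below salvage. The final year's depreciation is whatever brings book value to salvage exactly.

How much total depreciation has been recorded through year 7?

Depreciable base = $163,595 − $4,900 = $158,695.
Year 1: DB = ⌊$163,595 × 150%/8⌋ = $30,674; SL = ⌊$158,695/8⌋ = $19,836 → take DB $30,674. Book value $132,921.
Year 2: DB = ⌊$132,921 × 150%/8⌋ = $24,922; SL = ⌊$128,021/7⌋ = $18,288 → take DB $24,922. Book value $107,999.
Year 3: DB = ⌊$107,999 × 150%/8⌋ = $20,249; SL = ⌊$103,099/6⌋ = $17,183 → take DB $20,249. Book value $87,750.
Year 4: DB = ⌊$87,750 × 150%/8⌋ = $16,453; SL = ⌊$82,850/5⌋ = $16,570 → take SL $16,570. Book value $71,180.
Year 5: DB = ⌊$71,180 × 150%/8⌋ = $13,346; SL = ⌊$66,280/4⌋ = $16,570 → take SL $16,570. Book value $54,610.
Year 6: DB = ⌊$54,610 × 150%/8⌋ = $10,239; SL = ⌊$49,710/3⌋ = $16,570 → take SL $16,570. Book value $38,040.
Year 7: DB = ⌊$38,040 × 150%/8⌋ = $7,132; SL = ⌊$33,140/2⌋ = $16,570 → take SL $16,570. Book value $21,470.
Accumulated through year 7 = $163,595 − $21,470 = $142,125.

$142,125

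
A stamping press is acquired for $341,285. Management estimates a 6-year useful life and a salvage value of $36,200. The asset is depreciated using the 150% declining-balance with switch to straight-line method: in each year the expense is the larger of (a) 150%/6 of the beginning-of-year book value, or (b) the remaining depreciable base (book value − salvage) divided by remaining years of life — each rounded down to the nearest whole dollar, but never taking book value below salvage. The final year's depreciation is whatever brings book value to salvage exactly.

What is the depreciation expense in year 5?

Depreciable base = $341,285 − $36,200 = $305,085.
Year 1: DB = ⌊$341,285 × 150%/6⌋ = $85,321; SL = ⌊$305,085/6⌋ = $50,847 → take DB $85,321. Book value $255,964.
Year 2: DB = ⌊$255,964 × 150%/6⌋ = $63,991; SL = ⌊$219,764/5⌋ = $43,952 → take DB $63,991. Book value $191,973.
Year 3: DB = ⌊$191,973 × 150%/6⌋ = $47,993; SL = ⌊$155,773/4⌋ = $38,943 → take DB $47,993. Book value $143,980.
Year 4: DB = ⌊$143,980 × 150%/6⌋ = $35,995; SL = ⌊$107,780/3⌋ = $35,926 → take DB $35,995. Book value $107,985.
Year 5: DB = ⌊$107,985 × 150%/6⌋ = $26,996; SL = ⌊$71,785/2⌋ = $35,892 → take SL $35,892. Book value $72,093.

$35,892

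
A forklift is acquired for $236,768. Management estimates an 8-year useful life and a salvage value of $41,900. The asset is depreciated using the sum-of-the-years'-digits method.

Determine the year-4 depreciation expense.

$27,065

Depreciable base = $236,768 − $41,900 = $194,868.
Sum of the years' digits = 8+7+6+5+4+3+2+1 = 36.
Year 1: $194,868 × 8/36 = $43,304. Book value $193,464.
Year 2: $194,868 × 7/36 = $37,891. Book value $155,573.
Year 3: $194,868 × 6/36 = $32,478. Book value $123,095.
Year 4: $194,868 × 5/36 = $27,065. Book value $96,030.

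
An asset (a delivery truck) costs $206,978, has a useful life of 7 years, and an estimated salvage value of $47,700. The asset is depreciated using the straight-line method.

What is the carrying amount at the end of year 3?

$138,716

Depreciable base = $206,978 − $47,700 = $159,278.
Annual expense = $159,278 / 7 = $22,754.
End of year 1: book value $184,224.
End of year 2: book value $161,470.
End of year 3: book value $138,716.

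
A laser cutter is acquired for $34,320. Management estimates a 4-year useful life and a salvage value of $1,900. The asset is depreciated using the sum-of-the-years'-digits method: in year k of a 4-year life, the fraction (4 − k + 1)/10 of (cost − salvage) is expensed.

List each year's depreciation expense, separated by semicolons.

$12,968; $9,726; $6,484; $3,242

Depreciable base = $34,320 − $1,900 = $32,420.
Sum of the years' digits = 4+3+2+1 = 10.
Year 1: $32,420 × 4/10 = $12,968. Book value $21,352.
Year 2: $32,420 × 3/10 = $9,726. Book value $11,626.
Year 3: $32,420 × 2/10 = $6,484. Book value $5,142.
Year 4: $32,420 × 1/10 = $3,242. Book value $1,900.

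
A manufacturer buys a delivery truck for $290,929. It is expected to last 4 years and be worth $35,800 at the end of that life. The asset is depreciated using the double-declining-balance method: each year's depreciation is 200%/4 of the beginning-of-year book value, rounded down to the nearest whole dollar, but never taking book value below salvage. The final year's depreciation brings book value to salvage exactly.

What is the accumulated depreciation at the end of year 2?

Depreciable base = $290,929 − $35,800 = $255,129.
Year 1: ⌊$290,929 × 200%/4⌋ = $145,464. Book value $145,465.
Year 2: ⌊$145,465 × 200%/4⌋ = $72,732. Book value $72,733.
Accumulated through year 2 = $290,929 − $72,733 = $218,196.

$218,196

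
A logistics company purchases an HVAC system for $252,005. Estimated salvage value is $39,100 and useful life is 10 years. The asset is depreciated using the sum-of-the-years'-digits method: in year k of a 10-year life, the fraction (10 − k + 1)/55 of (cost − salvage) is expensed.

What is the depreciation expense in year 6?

Depreciable base = $252,005 − $39,100 = $212,905.
Sum of the years' digits = 10+9+8+7+6+5+4+3+2+1 = 55.
Year 1: $212,905 × 10/55 = $38,710. Book value $213,295.
Year 2: $212,905 × 9/55 = $34,839. Book value $178,456.
Year 3: $212,905 × 8/55 = $30,968. Book value $147,488.
Year 4: $212,905 × 7/55 = $27,097. Book value $120,391.
Year 5: $212,905 × 6/55 = $23,226. Book value $97,165.
Year 6: $212,905 × 5/55 = $19,355. Book value $77,810.

$19,355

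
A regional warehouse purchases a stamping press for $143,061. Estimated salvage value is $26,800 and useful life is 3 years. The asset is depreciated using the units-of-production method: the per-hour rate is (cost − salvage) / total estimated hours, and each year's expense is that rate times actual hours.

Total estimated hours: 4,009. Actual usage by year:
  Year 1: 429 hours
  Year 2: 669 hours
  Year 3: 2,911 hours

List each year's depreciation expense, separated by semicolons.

$12,441; $19,401; $84,419

Depreciable base = $143,061 − $26,800 = $116,261.
Rate = $116,261 / 4,009 hours = $29 per hour.
Year 1: 429 × $29 = $12,441. Book value $130,620.
Year 2: 669 × $29 = $19,401. Book value $111,219.
Year 3: 2,911 × $29 = $84,419. Book value $26,800.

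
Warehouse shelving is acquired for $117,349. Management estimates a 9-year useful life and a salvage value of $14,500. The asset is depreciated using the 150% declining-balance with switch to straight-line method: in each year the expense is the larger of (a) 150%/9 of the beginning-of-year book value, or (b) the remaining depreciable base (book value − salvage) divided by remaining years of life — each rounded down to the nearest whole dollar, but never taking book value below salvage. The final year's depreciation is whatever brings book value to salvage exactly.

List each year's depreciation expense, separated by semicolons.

Depreciable base = $117,349 − $14,500 = $102,849.
Year 1: DB = ⌊$117,349 × 150%/9⌋ = $19,558; SL = ⌊$102,849/9⌋ = $11,427 → take DB $19,558. Book value $97,791.
Year 2: DB = ⌊$97,791 × 150%/9⌋ = $16,298; SL = ⌊$83,291/8⌋ = $10,411 → take DB $16,298. Book value $81,493.
Year 3: DB = ⌊$81,493 × 150%/9⌋ = $13,582; SL = ⌊$66,993/7⌋ = $9,570 → take DB $13,582. Book value $67,911.
Year 4: DB = ⌊$67,911 × 150%/9⌋ = $11,318; SL = ⌊$53,411/6⌋ = $8,901 → take DB $11,318. Book value $56,593.
Year 5: DB = ⌊$56,593 × 150%/9⌋ = $9,432; SL = ⌊$42,093/5⌋ = $8,418 → take DB $9,432. Book value $47,161.
Year 6: DB = ⌊$47,161 × 150%/9⌋ = $7,860; SL = ⌊$32,661/4⌋ = $8,165 → take SL $8,165. Book value $38,996.
Year 7: DB = ⌊$38,996 × 150%/9⌋ = $6,499; SL = ⌊$24,496/3⌋ = $8,165 → take SL $8,165. Book value $30,831.
Year 8: DB = ⌊$30,831 × 150%/9⌋ = $5,138; SL = ⌊$16,331/2⌋ = $8,165 → take SL $8,165. Book value $22,666.
Year 9 (final): $22,666 − $14,500 = $8,166. Book value $14,500.

$19,558; $16,298; $13,582; $11,318; $9,432; $8,165; $8,165; $8,165; $8,166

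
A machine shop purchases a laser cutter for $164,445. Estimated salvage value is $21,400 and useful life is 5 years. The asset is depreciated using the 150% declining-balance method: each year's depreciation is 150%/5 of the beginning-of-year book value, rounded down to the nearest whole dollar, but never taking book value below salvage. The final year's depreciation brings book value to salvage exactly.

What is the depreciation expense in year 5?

Depreciable base = $164,445 − $21,400 = $143,045.
Year 1: ⌊$164,445 × 150%/5⌋ = $49,333. Book value $115,112.
Year 2: ⌊$115,112 × 150%/5⌋ = $34,533. Book value $80,579.
Year 3: ⌊$80,579 × 150%/5⌋ = $24,173. Book value $56,406.
Year 4: ⌊$56,406 × 150%/5⌋ = $16,921. Book value $39,485.
Year 5 (final): $39,485 − $21,400 = $18,085. Book value $21,400.

$18,085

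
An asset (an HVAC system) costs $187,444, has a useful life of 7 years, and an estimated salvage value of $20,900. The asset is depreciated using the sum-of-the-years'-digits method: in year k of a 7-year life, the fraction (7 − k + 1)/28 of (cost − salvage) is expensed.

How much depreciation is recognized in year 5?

Depreciable base = $187,444 − $20,900 = $166,544.
Sum of the years' digits = 7+6+5+4+3+2+1 = 28.
Year 1: $166,544 × 7/28 = $41,636. Book value $145,808.
Year 2: $166,544 × 6/28 = $35,688. Book value $110,120.
Year 3: $166,544 × 5/28 = $29,740. Book value $80,380.
Year 4: $166,544 × 4/28 = $23,792. Book value $56,588.
Year 5: $166,544 × 3/28 = $17,844. Book value $38,744.

$17,844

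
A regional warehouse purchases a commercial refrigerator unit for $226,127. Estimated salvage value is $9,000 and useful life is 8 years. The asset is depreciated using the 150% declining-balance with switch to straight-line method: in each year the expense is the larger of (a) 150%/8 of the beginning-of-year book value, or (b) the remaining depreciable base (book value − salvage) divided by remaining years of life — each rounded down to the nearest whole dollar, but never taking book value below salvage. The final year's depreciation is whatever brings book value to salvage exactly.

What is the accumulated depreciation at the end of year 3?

Depreciable base = $226,127 − $9,000 = $217,127.
Year 1: DB = ⌊$226,127 × 150%/8⌋ = $42,398; SL = ⌊$217,127/8⌋ = $27,140 → take DB $42,398. Book value $183,729.
Year 2: DB = ⌊$183,729 × 150%/8⌋ = $34,449; SL = ⌊$174,729/7⌋ = $24,961 → take DB $34,449. Book value $149,280.
Year 3: DB = ⌊$149,280 × 150%/8⌋ = $27,990; SL = ⌊$140,280/6⌋ = $23,380 → take DB $27,990. Book value $121,290.
Accumulated through year 3 = $226,127 − $121,290 = $104,837.

$104,837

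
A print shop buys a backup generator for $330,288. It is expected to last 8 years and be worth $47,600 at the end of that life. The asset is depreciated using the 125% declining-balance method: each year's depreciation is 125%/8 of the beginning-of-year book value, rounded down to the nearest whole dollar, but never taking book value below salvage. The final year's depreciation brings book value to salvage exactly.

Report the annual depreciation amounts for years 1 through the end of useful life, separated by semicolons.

Depreciable base = $330,288 − $47,600 = $282,688.
Year 1: ⌊$330,288 × 125%/8⌋ = $51,607. Book value $278,681.
Year 2: ⌊$278,681 × 125%/8⌋ = $43,543. Book value $235,138.
Year 3: ⌊$235,138 × 125%/8⌋ = $36,740. Book value $198,398.
Year 4: ⌊$198,398 × 125%/8⌋ = $30,999. Book value $167,399.
Year 5: ⌊$167,399 × 125%/8⌋ = $26,156. Book value $141,243.
Year 6: ⌊$141,243 × 125%/8⌋ = $22,069. Book value $119,174.
Year 7: ⌊$119,174 × 125%/8⌋ = $18,620. Book value $100,554.
Year 8 (final): $100,554 − $47,600 = $52,954. Book value $47,600.

$51,607; $43,543; $36,740; $30,999; $26,156; $22,069; $18,620; $52,954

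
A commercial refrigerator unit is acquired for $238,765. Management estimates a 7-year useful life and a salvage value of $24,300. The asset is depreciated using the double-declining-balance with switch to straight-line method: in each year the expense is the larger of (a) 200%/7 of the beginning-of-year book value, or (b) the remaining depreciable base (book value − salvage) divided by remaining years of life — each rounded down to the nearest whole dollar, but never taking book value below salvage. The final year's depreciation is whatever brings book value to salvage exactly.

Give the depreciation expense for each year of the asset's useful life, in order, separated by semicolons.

$68,218; $48,727; $34,805; $24,861; $17,758; $12,684; $7,412

Depreciable base = $238,765 − $24,300 = $214,465.
Year 1: DB = ⌊$238,765 × 200%/7⌋ = $68,218; SL = ⌊$214,465/7⌋ = $30,637 → take DB $68,218. Book value $170,547.
Year 2: DB = ⌊$170,547 × 200%/7⌋ = $48,727; SL = ⌊$146,247/6⌋ = $24,374 → take DB $48,727. Book value $121,820.
Year 3: DB = ⌊$121,820 × 200%/7⌋ = $34,805; SL = ⌊$97,520/5⌋ = $19,504 → take DB $34,805. Book value $87,015.
Year 4: DB = ⌊$87,015 × 200%/7⌋ = $24,861; SL = ⌊$62,715/4⌋ = $15,678 → take DB $24,861. Book value $62,154.
Year 5: DB = ⌊$62,154 × 200%/7⌋ = $17,758; SL = ⌊$37,854/3⌋ = $12,618 → take DB $17,758. Book value $44,396.
Year 6: DB = ⌊$44,396 × 200%/7⌋ = $12,684; SL = ⌊$20,096/2⌋ = $10,048 → take DB $12,684. Book value $31,712.
Year 7 (final): $31,712 − $24,300 = $7,412. Book value $24,300.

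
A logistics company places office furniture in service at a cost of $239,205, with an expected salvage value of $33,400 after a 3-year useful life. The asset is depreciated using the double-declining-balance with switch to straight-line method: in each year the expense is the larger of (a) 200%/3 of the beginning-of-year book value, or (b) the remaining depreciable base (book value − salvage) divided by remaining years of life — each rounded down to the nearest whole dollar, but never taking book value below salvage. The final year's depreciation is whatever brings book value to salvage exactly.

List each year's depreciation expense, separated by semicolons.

$159,470; $46,335; $0

Depreciable base = $239,205 − $33,400 = $205,805.
Year 1: DB = ⌊$239,205 × 200%/3⌋ = $159,470; SL = ⌊$205,805/3⌋ = $68,601 → take DB $159,470. Book value $79,735.
Year 2: DB = ⌊$79,735 × 200%/3⌋ = $53,156; SL = ⌊$46,335/2⌋ = $23,167 → take DB $53,156, capped at $46,335. Book value $33,400.
Year 3 (final): $33,400 − $33,400 = $0. Book value $33,400.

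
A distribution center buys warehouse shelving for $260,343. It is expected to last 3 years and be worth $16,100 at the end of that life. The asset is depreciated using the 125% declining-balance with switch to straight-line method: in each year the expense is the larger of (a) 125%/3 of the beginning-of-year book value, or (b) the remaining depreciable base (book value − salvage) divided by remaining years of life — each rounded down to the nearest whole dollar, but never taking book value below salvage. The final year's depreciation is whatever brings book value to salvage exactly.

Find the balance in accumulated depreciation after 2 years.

Depreciable base = $260,343 − $16,100 = $244,243.
Year 1: DB = ⌊$260,343 × 125%/3⌋ = $108,476; SL = ⌊$244,243/3⌋ = $81,414 → take DB $108,476. Book value $151,867.
Year 2: DB = ⌊$151,867 × 125%/3⌋ = $63,277; SL = ⌊$135,767/2⌋ = $67,883 → take SL $67,883. Book value $83,984.
Accumulated through year 2 = $260,343 − $83,984 = $176,359.

$176,359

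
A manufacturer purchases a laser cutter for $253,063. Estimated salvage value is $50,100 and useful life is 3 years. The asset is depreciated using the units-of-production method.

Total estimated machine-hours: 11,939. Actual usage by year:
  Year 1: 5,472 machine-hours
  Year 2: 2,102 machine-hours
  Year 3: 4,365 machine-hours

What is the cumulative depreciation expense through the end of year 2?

$128,758

Depreciable base = $253,063 − $50,100 = $202,963.
Rate = $202,963 / 11,939 machine-hours = $17 per machine-hour.
Year 1: 5,472 × $17 = $93,024. Book value $160,039.
Year 2: 2,102 × $17 = $35,734. Book value $124,305.
Accumulated through year 2 = $253,063 − $124,305 = $128,758.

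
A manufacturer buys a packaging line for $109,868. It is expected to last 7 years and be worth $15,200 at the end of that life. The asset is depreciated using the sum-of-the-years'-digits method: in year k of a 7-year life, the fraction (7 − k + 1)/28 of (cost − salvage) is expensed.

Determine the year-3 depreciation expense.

$16,905

Depreciable base = $109,868 − $15,200 = $94,668.
Sum of the years' digits = 7+6+5+4+3+2+1 = 28.
Year 1: $94,668 × 7/28 = $23,667. Book value $86,201.
Year 2: $94,668 × 6/28 = $20,286. Book value $65,915.
Year 3: $94,668 × 5/28 = $16,905. Book value $49,010.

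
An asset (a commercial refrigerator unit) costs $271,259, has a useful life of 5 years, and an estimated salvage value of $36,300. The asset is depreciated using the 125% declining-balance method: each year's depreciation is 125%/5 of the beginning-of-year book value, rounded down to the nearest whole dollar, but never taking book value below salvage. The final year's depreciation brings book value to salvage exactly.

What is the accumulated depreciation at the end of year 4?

Depreciable base = $271,259 − $36,300 = $234,959.
Year 1: ⌊$271,259 × 125%/5⌋ = $67,814. Book value $203,445.
Year 2: ⌊$203,445 × 125%/5⌋ = $50,861. Book value $152,584.
Year 3: ⌊$152,584 × 125%/5⌋ = $38,146. Book value $114,438.
Year 4: ⌊$114,438 × 125%/5⌋ = $28,609. Book value $85,829.
Accumulated through year 4 = $271,259 − $85,829 = $185,430.

$185,430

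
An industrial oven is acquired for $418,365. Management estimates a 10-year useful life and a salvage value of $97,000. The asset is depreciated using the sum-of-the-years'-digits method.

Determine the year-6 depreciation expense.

Depreciable base = $418,365 − $97,000 = $321,365.
Sum of the years' digits = 10+9+8+7+6+5+4+3+2+1 = 55.
Year 1: $321,365 × 10/55 = $58,430. Book value $359,935.
Year 2: $321,365 × 9/55 = $52,587. Book value $307,348.
Year 3: $321,365 × 8/55 = $46,744. Book value $260,604.
Year 4: $321,365 × 7/55 = $40,901. Book value $219,703.
Year 5: $321,365 × 6/55 = $35,058. Book value $184,645.
Year 6: $321,365 × 5/55 = $29,215. Book value $155,430.

$29,215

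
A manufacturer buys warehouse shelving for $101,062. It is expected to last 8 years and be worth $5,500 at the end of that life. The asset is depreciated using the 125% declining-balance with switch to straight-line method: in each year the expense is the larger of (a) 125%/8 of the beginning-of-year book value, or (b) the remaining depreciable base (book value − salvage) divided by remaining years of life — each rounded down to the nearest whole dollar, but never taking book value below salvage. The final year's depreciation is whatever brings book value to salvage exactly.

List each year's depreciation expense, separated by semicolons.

$15,790; $13,323; $11,242; $11,041; $11,041; $11,041; $11,042; $11,042

Depreciable base = $101,062 − $5,500 = $95,562.
Year 1: DB = ⌊$101,062 × 125%/8⌋ = $15,790; SL = ⌊$95,562/8⌋ = $11,945 → take DB $15,790. Book value $85,272.
Year 2: DB = ⌊$85,272 × 125%/8⌋ = $13,323; SL = ⌊$79,772/7⌋ = $11,396 → take DB $13,323. Book value $71,949.
Year 3: DB = ⌊$71,949 × 125%/8⌋ = $11,242; SL = ⌊$66,449/6⌋ = $11,074 → take DB $11,242. Book value $60,707.
Year 4: DB = ⌊$60,707 × 125%/8⌋ = $9,485; SL = ⌊$55,207/5⌋ = $11,041 → take SL $11,041. Book value $49,666.
Year 5: DB = ⌊$49,666 × 125%/8⌋ = $7,760; SL = ⌊$44,166/4⌋ = $11,041 → take SL $11,041. Book value $38,625.
Year 6: DB = ⌊$38,625 × 125%/8⌋ = $6,035; SL = ⌊$33,125/3⌋ = $11,041 → take SL $11,041. Book value $27,584.
Year 7: DB = ⌊$27,584 × 125%/8⌋ = $4,310; SL = ⌊$22,084/2⌋ = $11,042 → take SL $11,042. Book value $16,542.
Year 8 (final): $16,542 − $5,500 = $11,042. Book value $5,500.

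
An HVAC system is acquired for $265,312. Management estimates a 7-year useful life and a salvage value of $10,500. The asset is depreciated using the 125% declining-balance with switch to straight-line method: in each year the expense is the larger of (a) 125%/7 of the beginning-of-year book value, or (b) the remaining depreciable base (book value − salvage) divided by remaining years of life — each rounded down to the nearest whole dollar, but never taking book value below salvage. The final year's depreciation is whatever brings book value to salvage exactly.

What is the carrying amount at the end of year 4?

$111,612

Depreciable base = $265,312 − $10,500 = $254,812.
Year 1: DB = ⌊$265,312 × 125%/7⌋ = $47,377; SL = ⌊$254,812/7⌋ = $36,401 → take DB $47,377. Book value $217,935.
Year 2: DB = ⌊$217,935 × 125%/7⌋ = $38,916; SL = ⌊$207,435/6⌋ = $34,572 → take DB $38,916. Book value $179,019.
Year 3: DB = ⌊$179,019 × 125%/7⌋ = $31,967; SL = ⌊$168,519/5⌋ = $33,703 → take SL $33,703. Book value $145,316.
Year 4: DB = ⌊$145,316 × 125%/7⌋ = $25,949; SL = ⌊$134,816/4⌋ = $33,704 → take SL $33,704. Book value $111,612.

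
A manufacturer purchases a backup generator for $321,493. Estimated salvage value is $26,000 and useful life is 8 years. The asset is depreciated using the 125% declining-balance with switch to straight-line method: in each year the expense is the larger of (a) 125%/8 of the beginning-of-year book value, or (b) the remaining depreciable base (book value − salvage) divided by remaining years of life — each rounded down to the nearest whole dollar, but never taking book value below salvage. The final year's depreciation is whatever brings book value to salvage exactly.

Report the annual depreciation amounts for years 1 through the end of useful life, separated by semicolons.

Depreciable base = $321,493 − $26,000 = $295,493.
Year 1: DB = ⌊$321,493 × 125%/8⌋ = $50,233; SL = ⌊$295,493/8⌋ = $36,936 → take DB $50,233. Book value $271,260.
Year 2: DB = ⌊$271,260 × 125%/8⌋ = $42,384; SL = ⌊$245,260/7⌋ = $35,037 → take DB $42,384. Book value $228,876.
Year 3: DB = ⌊$228,876 × 125%/8⌋ = $35,761; SL = ⌊$202,876/6⌋ = $33,812 → take DB $35,761. Book value $193,115.
Year 4: DB = ⌊$193,115 × 125%/8⌋ = $30,174; SL = ⌊$167,115/5⌋ = $33,423 → take SL $33,423. Book value $159,692.
Year 5: DB = ⌊$159,692 × 125%/8⌋ = $24,951; SL = ⌊$133,692/4⌋ = $33,423 → take SL $33,423. Book value $126,269.
Year 6: DB = ⌊$126,269 × 125%/8⌋ = $19,729; SL = ⌊$100,269/3⌋ = $33,423 → take SL $33,423. Book value $92,846.
Year 7: DB = ⌊$92,846 × 125%/8⌋ = $14,507; SL = ⌊$66,846/2⌋ = $33,423 → take SL $33,423. Book value $59,423.
Year 8 (final): $59,423 − $26,000 = $33,423. Book value $26,000.

$50,233; $42,384; $35,761; $33,423; $33,423; $33,423; $33,423; $33,423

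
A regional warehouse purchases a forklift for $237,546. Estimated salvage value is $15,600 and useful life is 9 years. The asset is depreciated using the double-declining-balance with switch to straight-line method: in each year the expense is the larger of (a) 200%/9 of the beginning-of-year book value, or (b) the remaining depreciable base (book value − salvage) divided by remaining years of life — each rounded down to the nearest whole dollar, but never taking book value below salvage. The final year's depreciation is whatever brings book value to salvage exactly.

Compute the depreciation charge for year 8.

$12,329

Depreciable base = $237,546 − $15,600 = $221,946.
Year 1: DB = ⌊$237,546 × 200%/9⌋ = $52,788; SL = ⌊$221,946/9⌋ = $24,660 → take DB $52,788. Book value $184,758.
Year 2: DB = ⌊$184,758 × 200%/9⌋ = $41,057; SL = ⌊$169,158/8⌋ = $21,144 → take DB $41,057. Book value $143,701.
Year 3: DB = ⌊$143,701 × 200%/9⌋ = $31,933; SL = ⌊$128,101/7⌋ = $18,300 → take DB $31,933. Book value $111,768.
Year 4: DB = ⌊$111,768 × 200%/9⌋ = $24,837; SL = ⌊$96,168/6⌋ = $16,028 → take DB $24,837. Book value $86,931.
Year 5: DB = ⌊$86,931 × 200%/9⌋ = $19,318; SL = ⌊$71,331/5⌋ = $14,266 → take DB $19,318. Book value $67,613.
Year 6: DB = ⌊$67,613 × 200%/9⌋ = $15,025; SL = ⌊$52,013/4⌋ = $13,003 → take DB $15,025. Book value $52,588.
Year 7: DB = ⌊$52,588 × 200%/9⌋ = $11,686; SL = ⌊$36,988/3⌋ = $12,329 → take SL $12,329. Book value $40,259.
Year 8: DB = ⌊$40,259 × 200%/9⌋ = $8,946; SL = ⌊$24,659/2⌋ = $12,329 → take SL $12,329. Book value $27,930.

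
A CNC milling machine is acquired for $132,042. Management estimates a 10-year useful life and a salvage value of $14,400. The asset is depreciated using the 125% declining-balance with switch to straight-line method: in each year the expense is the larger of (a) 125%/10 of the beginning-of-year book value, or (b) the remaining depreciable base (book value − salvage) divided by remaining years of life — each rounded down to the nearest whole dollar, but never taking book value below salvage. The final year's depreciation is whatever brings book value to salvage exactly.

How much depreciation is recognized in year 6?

$10,500

Depreciable base = $132,042 − $14,400 = $117,642.
Year 1: DB = ⌊$132,042 × 125%/10⌋ = $16,505; SL = ⌊$117,642/10⌋ = $11,764 → take DB $16,505. Book value $115,537.
Year 2: DB = ⌊$115,537 × 125%/10⌋ = $14,442; SL = ⌊$101,137/9⌋ = $11,237 → take DB $14,442. Book value $101,095.
Year 3: DB = ⌊$101,095 × 125%/10⌋ = $12,636; SL = ⌊$86,695/8⌋ = $10,836 → take DB $12,636. Book value $88,459.
Year 4: DB = ⌊$88,459 × 125%/10⌋ = $11,057; SL = ⌊$74,059/7⌋ = $10,579 → take DB $11,057. Book value $77,402.
Year 5: DB = ⌊$77,402 × 125%/10⌋ = $9,675; SL = ⌊$63,002/6⌋ = $10,500 → take SL $10,500. Book value $66,902.
Year 6: DB = ⌊$66,902 × 125%/10⌋ = $8,362; SL = ⌊$52,502/5⌋ = $10,500 → take SL $10,500. Book value $56,402.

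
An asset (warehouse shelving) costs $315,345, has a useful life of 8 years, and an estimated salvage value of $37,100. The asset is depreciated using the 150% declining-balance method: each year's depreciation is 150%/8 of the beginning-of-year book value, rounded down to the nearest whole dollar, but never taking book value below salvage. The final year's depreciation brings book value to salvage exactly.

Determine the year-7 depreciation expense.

$17,011

Depreciable base = $315,345 − $37,100 = $278,245.
Year 1: ⌊$315,345 × 150%/8⌋ = $59,127. Book value $256,218.
Year 2: ⌊$256,218 × 150%/8⌋ = $48,040. Book value $208,178.
Year 3: ⌊$208,178 × 150%/8⌋ = $39,033. Book value $169,145.
Year 4: ⌊$169,145 × 150%/8⌋ = $31,714. Book value $137,431.
Year 5: ⌊$137,431 × 150%/8⌋ = $25,768. Book value $111,663.
Year 6: ⌊$111,663 × 150%/8⌋ = $20,936. Book value $90,727.
Year 7: ⌊$90,727 × 150%/8⌋ = $17,011. Book value $73,716.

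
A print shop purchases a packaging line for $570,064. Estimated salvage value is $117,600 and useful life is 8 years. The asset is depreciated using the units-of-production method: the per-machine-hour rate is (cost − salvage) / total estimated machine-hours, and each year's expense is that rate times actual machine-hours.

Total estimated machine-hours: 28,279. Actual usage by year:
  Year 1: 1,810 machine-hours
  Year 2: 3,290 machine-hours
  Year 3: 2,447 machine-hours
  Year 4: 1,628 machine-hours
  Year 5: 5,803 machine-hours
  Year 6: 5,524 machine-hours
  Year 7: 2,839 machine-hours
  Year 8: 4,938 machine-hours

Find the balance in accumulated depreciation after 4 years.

$146,800

Depreciable base = $570,064 − $117,600 = $452,464.
Rate = $452,464 / 28,279 machine-hours = $16 per machine-hour.
Year 1: 1,810 × $16 = $28,960. Book value $541,104.
Year 2: 3,290 × $16 = $52,640. Book value $488,464.
Year 3: 2,447 × $16 = $39,152. Book value $449,312.
Year 4: 1,628 × $16 = $26,048. Book value $423,264.
Accumulated through year 4 = $570,064 − $423,264 = $146,800.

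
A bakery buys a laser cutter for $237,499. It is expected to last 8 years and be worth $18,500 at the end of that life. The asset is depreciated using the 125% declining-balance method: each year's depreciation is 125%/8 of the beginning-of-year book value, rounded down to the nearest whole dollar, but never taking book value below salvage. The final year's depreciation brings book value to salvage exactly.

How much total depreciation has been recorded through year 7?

$165,193

Depreciable base = $237,499 − $18,500 = $218,999.
Year 1: ⌊$237,499 × 125%/8⌋ = $37,109. Book value $200,390.
Year 2: ⌊$200,390 × 125%/8⌋ = $31,310. Book value $169,080.
Year 3: ⌊$169,080 × 125%/8⌋ = $26,418. Book value $142,662.
Year 4: ⌊$142,662 × 125%/8⌋ = $22,290. Book value $120,372.
Year 5: ⌊$120,372 × 125%/8⌋ = $18,808. Book value $101,564.
Year 6: ⌊$101,564 × 125%/8⌋ = $15,869. Book value $85,695.
Year 7: ⌊$85,695 × 125%/8⌋ = $13,389. Book value $72,306.
Accumulated through year 7 = $237,499 − $72,306 = $165,193.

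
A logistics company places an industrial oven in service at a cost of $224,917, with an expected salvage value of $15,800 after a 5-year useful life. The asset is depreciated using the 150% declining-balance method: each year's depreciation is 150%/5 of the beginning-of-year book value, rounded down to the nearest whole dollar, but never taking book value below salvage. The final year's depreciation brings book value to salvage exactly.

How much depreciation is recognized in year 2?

Depreciable base = $224,917 − $15,800 = $209,117.
Year 1: ⌊$224,917 × 150%/5⌋ = $67,475. Book value $157,442.
Year 2: ⌊$157,442 × 150%/5⌋ = $47,232. Book value $110,210.

$47,232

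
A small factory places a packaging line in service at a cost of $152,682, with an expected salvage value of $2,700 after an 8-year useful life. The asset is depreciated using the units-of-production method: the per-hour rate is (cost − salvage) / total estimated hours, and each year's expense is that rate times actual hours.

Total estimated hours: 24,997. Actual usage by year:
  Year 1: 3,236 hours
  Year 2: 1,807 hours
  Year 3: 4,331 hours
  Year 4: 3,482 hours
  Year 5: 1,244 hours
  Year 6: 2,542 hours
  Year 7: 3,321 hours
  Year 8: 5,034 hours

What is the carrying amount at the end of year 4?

Depreciable base = $152,682 − $2,700 = $149,982.
Rate = $149,982 / 24,997 hours = $6 per hour.
Year 1: 3,236 × $6 = $19,416. Book value $133,266.
Year 2: 1,807 × $6 = $10,842. Book value $122,424.
Year 3: 4,331 × $6 = $25,986. Book value $96,438.
Year 4: 3,482 × $6 = $20,892. Book value $75,546.

$75,546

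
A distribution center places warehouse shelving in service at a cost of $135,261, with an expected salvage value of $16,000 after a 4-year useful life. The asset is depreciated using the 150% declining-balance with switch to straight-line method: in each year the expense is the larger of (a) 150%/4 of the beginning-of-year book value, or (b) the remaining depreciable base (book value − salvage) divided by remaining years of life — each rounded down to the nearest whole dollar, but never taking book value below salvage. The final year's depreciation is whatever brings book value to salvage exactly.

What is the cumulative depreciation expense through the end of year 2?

$82,424

Depreciable base = $135,261 − $16,000 = $119,261.
Year 1: DB = ⌊$135,261 × 150%/4⌋ = $50,722; SL = ⌊$119,261/4⌋ = $29,815 → take DB $50,722. Book value $84,539.
Year 2: DB = ⌊$84,539 × 150%/4⌋ = $31,702; SL = ⌊$68,539/3⌋ = $22,846 → take DB $31,702. Book value $52,837.
Accumulated through year 2 = $135,261 − $52,837 = $82,424.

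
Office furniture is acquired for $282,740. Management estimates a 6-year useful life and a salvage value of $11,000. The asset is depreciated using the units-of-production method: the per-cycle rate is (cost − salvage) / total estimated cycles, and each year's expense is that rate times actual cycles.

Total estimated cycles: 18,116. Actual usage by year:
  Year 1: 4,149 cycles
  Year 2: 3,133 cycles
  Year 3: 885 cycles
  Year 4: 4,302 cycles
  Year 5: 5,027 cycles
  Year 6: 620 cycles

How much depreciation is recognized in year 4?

Depreciable base = $282,740 − $11,000 = $271,740.
Rate = $271,740 / 18,116 cycles = $15 per cycle.
Year 1: 4,149 × $15 = $62,235. Book value $220,505.
Year 2: 3,133 × $15 = $46,995. Book value $173,510.
Year 3: 885 × $15 = $13,275. Book value $160,235.
Year 4: 4,302 × $15 = $64,530. Book value $95,705.

$64,530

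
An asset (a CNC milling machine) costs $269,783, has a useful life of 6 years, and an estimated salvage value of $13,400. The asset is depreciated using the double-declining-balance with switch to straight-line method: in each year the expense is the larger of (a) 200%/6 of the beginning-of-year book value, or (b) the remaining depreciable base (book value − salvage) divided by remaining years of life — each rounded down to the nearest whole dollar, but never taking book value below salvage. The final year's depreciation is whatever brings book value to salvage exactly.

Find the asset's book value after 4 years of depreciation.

$53,291

Depreciable base = $269,783 − $13,400 = $256,383.
Year 1: DB = ⌊$269,783 × 200%/6⌋ = $89,927; SL = ⌊$256,383/6⌋ = $42,730 → take DB $89,927. Book value $179,856.
Year 2: DB = ⌊$179,856 × 200%/6⌋ = $59,952; SL = ⌊$166,456/5⌋ = $33,291 → take DB $59,952. Book value $119,904.
Year 3: DB = ⌊$119,904 × 200%/6⌋ = $39,968; SL = ⌊$106,504/4⌋ = $26,626 → take DB $39,968. Book value $79,936.
Year 4: DB = ⌊$79,936 × 200%/6⌋ = $26,645; SL = ⌊$66,536/3⌋ = $22,178 → take DB $26,645. Book value $53,291.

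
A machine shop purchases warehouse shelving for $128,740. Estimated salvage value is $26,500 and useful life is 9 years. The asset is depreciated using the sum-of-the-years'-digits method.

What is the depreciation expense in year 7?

$6,816

Depreciable base = $128,740 − $26,500 = $102,240.
Sum of the years' digits = 9+8+7+6+5+4+3+2+1 = 45.
Year 1: $102,240 × 9/45 = $20,448. Book value $108,292.
Year 2: $102,240 × 8/45 = $18,176. Book value $90,116.
Year 3: $102,240 × 7/45 = $15,904. Book value $74,212.
Year 4: $102,240 × 6/45 = $13,632. Book value $60,580.
Year 5: $102,240 × 5/45 = $11,360. Book value $49,220.
Year 6: $102,240 × 4/45 = $9,088. Book value $40,132.
Year 7: $102,240 × 3/45 = $6,816. Book value $33,316.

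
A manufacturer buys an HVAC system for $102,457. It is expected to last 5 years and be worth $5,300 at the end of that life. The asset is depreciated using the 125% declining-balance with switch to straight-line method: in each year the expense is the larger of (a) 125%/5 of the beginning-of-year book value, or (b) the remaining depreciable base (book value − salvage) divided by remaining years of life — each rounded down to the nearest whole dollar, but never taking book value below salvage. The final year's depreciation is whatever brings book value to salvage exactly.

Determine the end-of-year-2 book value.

$57,633

Depreciable base = $102,457 − $5,300 = $97,157.
Year 1: DB = ⌊$102,457 × 125%/5⌋ = $25,614; SL = ⌊$97,157/5⌋ = $19,431 → take DB $25,614. Book value $76,843.
Year 2: DB = ⌊$76,843 × 125%/5⌋ = $19,210; SL = ⌊$71,543/4⌋ = $17,885 → take DB $19,210. Book value $57,633.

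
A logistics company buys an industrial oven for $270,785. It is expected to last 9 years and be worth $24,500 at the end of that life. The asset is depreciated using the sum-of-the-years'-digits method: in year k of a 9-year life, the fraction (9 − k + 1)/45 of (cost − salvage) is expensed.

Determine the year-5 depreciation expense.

$27,365

Depreciable base = $270,785 − $24,500 = $246,285.
Sum of the years' digits = 9+8+7+6+5+4+3+2+1 = 45.
Year 1: $246,285 × 9/45 = $49,257. Book value $221,528.
Year 2: $246,285 × 8/45 = $43,784. Book value $177,744.
Year 3: $246,285 × 7/45 = $38,311. Book value $139,433.
Year 4: $246,285 × 6/45 = $32,838. Book value $106,595.
Year 5: $246,285 × 5/45 = $27,365. Book value $79,230.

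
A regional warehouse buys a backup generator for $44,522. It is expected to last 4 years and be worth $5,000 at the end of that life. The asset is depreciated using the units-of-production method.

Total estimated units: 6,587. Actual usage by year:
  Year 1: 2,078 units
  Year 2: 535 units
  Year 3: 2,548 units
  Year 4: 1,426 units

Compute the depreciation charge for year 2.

$3,210

Depreciable base = $44,522 − $5,000 = $39,522.
Rate = $39,522 / 6,587 units = $6 per unit.
Year 1: 2,078 × $6 = $12,468. Book value $32,054.
Year 2: 535 × $6 = $3,210. Book value $28,844.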